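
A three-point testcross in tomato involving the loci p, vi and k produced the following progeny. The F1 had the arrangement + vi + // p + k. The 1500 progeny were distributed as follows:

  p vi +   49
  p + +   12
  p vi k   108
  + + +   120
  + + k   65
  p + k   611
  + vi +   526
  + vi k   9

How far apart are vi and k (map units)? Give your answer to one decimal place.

The two rarest classes, + vi k and p + +, are the double crossovers. Comparing them with the parentals, only the k allele has switched, so k is the middle locus and the order is p – k – vi.
Crossovers in the k–vi interval produce the single-crossover classes + + + and p vi k (120 + 108 = 228) plus the double crossovers (21).
RF(k–vi) = (228 + 21) / 1500 = 249/1500 = 0.1660 → 16.6 map units.

16.6 map units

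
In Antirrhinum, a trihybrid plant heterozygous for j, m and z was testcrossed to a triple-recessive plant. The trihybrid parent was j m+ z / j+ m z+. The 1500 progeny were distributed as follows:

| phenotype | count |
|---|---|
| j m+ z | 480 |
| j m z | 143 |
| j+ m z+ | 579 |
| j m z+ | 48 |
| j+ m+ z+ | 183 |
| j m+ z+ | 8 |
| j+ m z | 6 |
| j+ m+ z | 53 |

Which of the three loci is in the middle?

The two rarest classes, j m+ z+ and j+ m z, are the double crossovers. Comparing them with the parentals, only the z allele has switched, so z is the middle locus and the order is j – z – m.

z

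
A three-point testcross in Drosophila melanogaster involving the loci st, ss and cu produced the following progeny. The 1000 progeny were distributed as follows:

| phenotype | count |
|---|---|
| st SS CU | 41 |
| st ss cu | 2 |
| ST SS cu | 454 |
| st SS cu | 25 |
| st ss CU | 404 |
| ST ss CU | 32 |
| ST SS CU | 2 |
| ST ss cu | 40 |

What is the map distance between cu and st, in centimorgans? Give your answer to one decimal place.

The two most frequent reciprocal classes, ST SS cu and st ss CU, are the parental types, so the F1 was ST SS cu / st ss CU.
The two rarest classes, ST SS CU and st ss cu, are the double crossovers. Comparing them with the parentals, only the cu allele has switched, so cu is the middle locus and the order is st – cu – ss.
Crossovers in the st–cu interval produce the single-crossover classes st SS cu and ST ss CU (25 + 32 = 57) plus the double crossovers (4).
RF(st–cu) = (57 + 4) / 1000 = 61/1000 = 0.0610 → 6.1 centimorgans.

6.1 centimorgans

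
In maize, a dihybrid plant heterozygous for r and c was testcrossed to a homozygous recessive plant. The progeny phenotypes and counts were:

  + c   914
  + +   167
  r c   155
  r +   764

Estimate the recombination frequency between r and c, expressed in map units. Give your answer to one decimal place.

16.1 map units

The two most frequent classes, + c (914) and r + (764), are the parental types, so the F1 was + c / r +.
The recombinant classes are + + and r c: 167 + 155 = 322.
Recombination frequency = 322/2000 = 0.1610 ≈ 16.1%, i.e. 16.1 map units.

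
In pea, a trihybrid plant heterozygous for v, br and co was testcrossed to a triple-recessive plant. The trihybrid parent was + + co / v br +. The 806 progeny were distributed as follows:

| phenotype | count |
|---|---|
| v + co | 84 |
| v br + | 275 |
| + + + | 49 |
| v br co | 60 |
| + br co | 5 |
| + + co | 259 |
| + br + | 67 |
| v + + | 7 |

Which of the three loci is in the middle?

br

The two rarest classes, + br co and v + +, are the double crossovers. Comparing them with the parentals, only the br allele has switched, so br is the middle locus and the order is co – br – v.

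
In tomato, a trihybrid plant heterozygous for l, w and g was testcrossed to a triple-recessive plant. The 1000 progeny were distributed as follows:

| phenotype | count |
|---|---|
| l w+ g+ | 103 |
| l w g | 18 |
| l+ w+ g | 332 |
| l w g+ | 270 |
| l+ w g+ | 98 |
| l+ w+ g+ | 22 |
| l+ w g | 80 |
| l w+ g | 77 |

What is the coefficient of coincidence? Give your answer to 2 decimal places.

The two most frequent reciprocal classes, l w g+ and l+ w+ g, are the parental types, so the F1 was l w g+ / l+ w+ g.
The two rarest classes, l w g and l+ w+ g+, are the double crossovers. Comparing them with the parentals, only the g allele has switched, so g is the middle locus and the order is l – g – w.
l–g: (175 + 40)/1000 = 0.2150; g–w: (183 + 40)/1000 = 0.2230.
Expected DCO frequency = 0.2150 × 0.2230 ≈ 0.04795; observed = 40/1000 ≈ 0.04000.
Coefficient of coincidence = 0.04000/0.04795 ≈ 0.83.

0.83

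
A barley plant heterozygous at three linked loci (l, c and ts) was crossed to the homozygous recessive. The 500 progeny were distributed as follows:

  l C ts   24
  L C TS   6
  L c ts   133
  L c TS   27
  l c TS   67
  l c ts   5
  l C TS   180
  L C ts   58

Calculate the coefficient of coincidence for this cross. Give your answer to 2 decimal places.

The two most frequent reciprocal classes, L c ts and l C TS, are the parental types, so the F1 was L c ts / l C TS.
The two rarest classes, l c ts and L C TS, are the double crossovers. Comparing them with the parentals, only the l allele has switched, so l is the middle locus and the order is ts – l – c.
ts–l: (51 + 11)/500 = 0.1240; l–c: (125 + 11)/500 = 0.2720.
Expected DCO frequency = 0.1240 × 0.2720 ≈ 0.03373; observed = 11/500 ≈ 0.02200.
Coefficient of coincidence = 0.02200/0.03373 ≈ 0.65.

0.65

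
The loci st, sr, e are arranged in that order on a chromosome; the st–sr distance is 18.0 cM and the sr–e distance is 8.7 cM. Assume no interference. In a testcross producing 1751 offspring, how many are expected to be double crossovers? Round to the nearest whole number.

27

Map distances give recombination frequencies of 0.180 and 0.087 for the two intervals.
With no interference, expected double-crossover frequency = 0.180 × 0.087 = 0.01566.
Expected number = 0.01566 × 1751 = 27.42 ≈ 27.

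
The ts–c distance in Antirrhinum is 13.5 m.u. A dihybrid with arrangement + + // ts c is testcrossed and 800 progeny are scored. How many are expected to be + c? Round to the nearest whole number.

54

A map distance of 13.5 m.u. corresponds to a recombination frequency of 0.135.
The F1 is + + / ts c, so + c is a recombinant gamete class with expected frequency r/2 = 0.135/2 = 0.0675.
Expected number = 0.0675 × 800 = 54.00 ≈ 54.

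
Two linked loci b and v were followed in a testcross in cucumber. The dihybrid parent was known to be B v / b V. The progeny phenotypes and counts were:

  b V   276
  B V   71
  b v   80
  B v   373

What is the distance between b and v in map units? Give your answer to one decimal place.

18.9 map units

The recombinant classes are B V and b v: 71 + 80 = 151.
Recombination frequency = 151/800 = 0.1888 ≈ 18.9%, i.e. 18.9 map units.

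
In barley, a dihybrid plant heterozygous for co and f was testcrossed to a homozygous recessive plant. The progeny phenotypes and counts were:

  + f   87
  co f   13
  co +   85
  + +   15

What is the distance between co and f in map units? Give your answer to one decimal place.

The two most frequent classes, + f (87) and co + (85), are the parental types, so the F1 was + f / co +.
The recombinant classes are + + and co f: 15 + 13 = 28.
Recombination frequency = 28/200 = 0.1400 ≈ 14.0%, i.e. 14.0 map units.

14.0 map units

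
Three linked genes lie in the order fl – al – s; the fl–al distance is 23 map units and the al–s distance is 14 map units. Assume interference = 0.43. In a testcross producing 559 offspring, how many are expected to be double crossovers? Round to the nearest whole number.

10

Map distances give recombination frequencies of 0.230 and 0.140 for the two intervals.
With interference 0.43 (so coincidence = 0.57), expected double-crossover frequency = 0.230 × 0.140 × 0.57 = 0.01835.
Expected number = 0.01835 × 559 = 10.26 ≈ 10.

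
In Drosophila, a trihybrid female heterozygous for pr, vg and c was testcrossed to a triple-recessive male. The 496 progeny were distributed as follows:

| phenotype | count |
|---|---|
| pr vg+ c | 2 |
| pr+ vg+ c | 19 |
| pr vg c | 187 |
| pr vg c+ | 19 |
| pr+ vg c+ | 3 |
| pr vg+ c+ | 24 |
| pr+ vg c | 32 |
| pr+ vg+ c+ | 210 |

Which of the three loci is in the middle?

The two most frequent reciprocal classes, pr+ vg+ c+ and pr vg c, are the parental types, so the F1 was pr+ vg+ c+ / pr vg c.
The two rarest classes, pr+ vg c+ and pr vg+ c, are the double crossovers. Comparing them with the parentals, only the vg allele has switched, so vg is the middle locus and the order is c – vg – pr.

vg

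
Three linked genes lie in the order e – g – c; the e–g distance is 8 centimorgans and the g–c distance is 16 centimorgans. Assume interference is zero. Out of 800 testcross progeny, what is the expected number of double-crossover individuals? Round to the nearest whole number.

10

Map distances give recombination frequencies of 0.080 and 0.160 for the two intervals.
With no interference, expected double-crossover frequency = 0.080 × 0.160 = 0.01280.
Expected number = 0.01280 × 800 = 10.24 ≈ 10.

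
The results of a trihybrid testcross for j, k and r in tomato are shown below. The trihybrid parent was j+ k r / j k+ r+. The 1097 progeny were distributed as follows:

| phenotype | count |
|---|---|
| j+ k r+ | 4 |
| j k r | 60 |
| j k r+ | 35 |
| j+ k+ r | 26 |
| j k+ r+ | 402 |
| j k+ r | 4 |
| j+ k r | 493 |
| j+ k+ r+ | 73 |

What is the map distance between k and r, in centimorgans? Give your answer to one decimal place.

6.3 centimorgans

The two rarest classes, j+ k r+ and j k+ r, are the double crossovers. Comparing them with the parentals, only the r allele has switched, so r is the middle locus and the order is j – r – k.
Crossovers in the r–k interval produce the single-crossover classes j+ k+ r and j k r+ (26 + 35 = 61) plus the double crossovers (8).
RF(r–k) = (61 + 8) / 1097 = 69/1097 = 0.0629 → 6.3 centimorgans.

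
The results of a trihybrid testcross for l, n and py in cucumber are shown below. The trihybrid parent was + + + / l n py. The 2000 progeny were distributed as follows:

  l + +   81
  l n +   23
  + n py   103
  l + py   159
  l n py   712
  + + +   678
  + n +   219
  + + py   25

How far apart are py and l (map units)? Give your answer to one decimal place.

11.6 map units

The two rarest classes, + + py and l n +, are the double crossovers. Comparing them with the parentals, only the py allele has switched, so py is the middle locus and the order is l – py – n.
Crossovers in the l–py interval produce the single-crossover classes l + + and + n py (81 + 103 = 184) plus the double crossovers (48).
RF(l–py) = (184 + 48) / 2000 = 232/2000 = 0.1160 → 11.6 map units.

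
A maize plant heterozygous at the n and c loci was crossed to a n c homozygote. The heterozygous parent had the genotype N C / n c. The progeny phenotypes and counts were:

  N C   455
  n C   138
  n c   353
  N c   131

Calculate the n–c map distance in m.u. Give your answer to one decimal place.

25.0 m.u.

The recombinant classes are N c and n C: 131 + 138 = 269.
Recombination frequency = 269/1077 = 0.2498 ≈ 25.0%, i.e. 25.0 m.u.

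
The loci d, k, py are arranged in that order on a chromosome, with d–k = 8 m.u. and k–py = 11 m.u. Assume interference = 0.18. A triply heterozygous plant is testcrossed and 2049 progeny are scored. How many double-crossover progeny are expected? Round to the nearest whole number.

Map distances give recombination frequencies of 0.080 and 0.110 for the two intervals.
With interference 0.18 (so coincidence = 0.82), expected double-crossover frequency = 0.080 × 0.110 × 0.82 = 0.00722.
Expected number = 0.00722 × 2049 = 14.79 ≈ 15.

15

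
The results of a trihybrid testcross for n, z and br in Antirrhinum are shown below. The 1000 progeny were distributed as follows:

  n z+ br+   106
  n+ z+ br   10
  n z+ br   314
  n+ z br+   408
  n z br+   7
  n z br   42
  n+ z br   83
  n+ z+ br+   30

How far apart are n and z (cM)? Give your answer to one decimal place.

The two most frequent reciprocal classes, n z+ br and n+ z br+, are the parental types, so the F1 was n z+ br / n+ z br+.
The two rarest classes, n+ z+ br and n z br+, are the double crossovers. Comparing them with the parentals, only the n allele has switched, so n is the middle locus and the order is br – n – z.
Crossovers in the n–z interval produce the single-crossover classes n z br and n+ z+ br+ (42 + 30 = 72) plus the double crossovers (17).
RF(n–z) = (72 + 17) / 1000 = 89/1000 = 0.0890 → 8.9 cM.

8.9 cM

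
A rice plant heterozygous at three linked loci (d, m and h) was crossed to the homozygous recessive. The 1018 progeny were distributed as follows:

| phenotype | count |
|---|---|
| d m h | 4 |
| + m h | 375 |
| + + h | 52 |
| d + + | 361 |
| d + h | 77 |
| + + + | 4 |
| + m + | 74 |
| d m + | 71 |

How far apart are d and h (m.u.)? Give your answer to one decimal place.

15.6 m.u.

The two most frequent reciprocal classes, d + + and + m h, are the parental types, so the F1 was d + + / + m h.
The two rarest classes, + + + and d m h, are the double crossovers. Comparing them with the parentals, only the d allele has switched, so d is the middle locus and the order is h – d – m.
Crossovers in the h–d interval produce the single-crossover classes d + h and + m + (77 + 74 = 151) plus the double crossovers (8).
RF(h–d) = (151 + 8) / 1018 = 159/1018 = 0.1562 → 15.6 m.u.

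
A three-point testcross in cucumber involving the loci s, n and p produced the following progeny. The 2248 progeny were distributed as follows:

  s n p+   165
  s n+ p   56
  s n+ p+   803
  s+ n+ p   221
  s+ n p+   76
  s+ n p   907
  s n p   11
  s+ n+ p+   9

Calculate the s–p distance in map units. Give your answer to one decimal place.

The two most frequent reciprocal classes, s+ n p and s n+ p+, are the parental types, so the F1 was s+ n p / s n+ p+.
The two rarest classes, s n p and s+ n+ p+, are the double crossovers. Comparing them with the parentals, only the s allele has switched, so s is the middle locus and the order is n – s – p.
Crossovers in the s–p interval produce the single-crossover classes s+ n p+ and s n+ p (76 + 56 = 132) plus the double crossovers (20).
RF(s–p) = (132 + 20) / 2248 = 152/2248 = 0.0676 → 6.8 map units.

6.8 map units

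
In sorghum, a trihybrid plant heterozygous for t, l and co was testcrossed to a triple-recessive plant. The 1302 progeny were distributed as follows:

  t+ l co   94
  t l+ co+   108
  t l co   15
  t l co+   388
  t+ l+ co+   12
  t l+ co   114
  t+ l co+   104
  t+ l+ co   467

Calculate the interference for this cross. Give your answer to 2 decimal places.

0.37

The two most frequent reciprocal classes, t+ l+ co and t l co+, are the parental types, so the F1 was t+ l+ co / t l co+.
The two rarest classes, t+ l+ co+ and t l co, are the double crossovers. Comparing them with the parentals, only the co allele has switched, so co is the middle locus and the order is t – co – l.
t–co: (218 + 27)/1302 = 0.1882; co–l: (202 + 27)/1302 = 0.1759.
Expected DCO frequency = 0.1882 × 0.1759 ≈ 0.03310; observed = 27/1302 ≈ 0.02074.
Coefficient of coincidence = 0.02074/0.03310 ≈ 0.63; interference = 1 − 0.63 = 0.37.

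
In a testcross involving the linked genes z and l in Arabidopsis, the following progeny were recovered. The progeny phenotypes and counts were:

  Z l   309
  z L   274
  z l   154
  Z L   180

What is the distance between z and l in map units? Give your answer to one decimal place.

The two most frequent classes, Z l (309) and z L (274), are the parental types, so the F1 was Z l / z L.
The recombinant classes are Z L and z l: 180 + 154 = 334.
Recombination frequency = 334/917 = 0.3642 ≈ 36.4%, i.e. 36.4 map units.

36.4 map units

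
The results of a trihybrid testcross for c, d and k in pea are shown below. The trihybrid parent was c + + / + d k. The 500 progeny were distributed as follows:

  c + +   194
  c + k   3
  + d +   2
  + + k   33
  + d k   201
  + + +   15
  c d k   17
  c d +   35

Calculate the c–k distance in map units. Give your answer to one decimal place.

7.4 map units

The two rarest classes, c + k and + d +, are the double crossovers. Comparing them with the parentals, only the k allele has switched, so k is the middle locus and the order is c – k – d.
Crossovers in the c–k interval produce the single-crossover classes + + + and c d k (15 + 17 = 32) plus the double crossovers (5).
RF(c–k) = (32 + 5) / 500 = 37/500 = 0.0740 → 7.4 map units.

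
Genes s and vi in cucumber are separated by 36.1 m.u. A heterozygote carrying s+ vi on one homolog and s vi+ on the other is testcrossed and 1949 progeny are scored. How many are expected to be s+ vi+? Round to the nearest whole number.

A map distance of 36.1 m.u. corresponds to a recombination frequency of 0.361.
The F1 is s+ vi / s vi+, so s+ vi+ is a recombinant gamete class with expected frequency r/2 = 0.361/2 = 0.1805.
Expected number = 0.1805 × 1949 = 351.79 ≈ 352.

352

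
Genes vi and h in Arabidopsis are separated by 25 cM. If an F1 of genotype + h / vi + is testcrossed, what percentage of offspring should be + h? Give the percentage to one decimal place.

37.5%

A map distance of 25 cM corresponds to a recombination frequency of 0.250.
The F1 is + h / vi +, so + h is a parental gamete class with expected frequency (1 − r)/2 = 0.750/2 = 0.3750.
That is 0.3750 = 37.5% of the progeny.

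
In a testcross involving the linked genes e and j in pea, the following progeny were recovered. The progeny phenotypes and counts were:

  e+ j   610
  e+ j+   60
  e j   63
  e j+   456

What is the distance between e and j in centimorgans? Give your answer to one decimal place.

The two most frequent classes, e+ j (610) and e j+ (456), are the parental types, so the F1 was e+ j / e j+.
The recombinant classes are e+ j+ and e j: 60 + 63 = 123.
Recombination frequency = 123/1189 = 0.1034 ≈ 10.3%, i.e. 10.3 centimorgans.

10.3 centimorgans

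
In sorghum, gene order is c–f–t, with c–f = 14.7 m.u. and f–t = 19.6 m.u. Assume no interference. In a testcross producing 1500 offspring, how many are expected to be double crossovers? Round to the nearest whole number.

43

Map distances give recombination frequencies of 0.147 and 0.196 for the two intervals.
With no interference, expected double-crossover frequency = 0.147 × 0.196 = 0.02881.
Expected number = 0.02881 × 1500 = 43.22 ≈ 43.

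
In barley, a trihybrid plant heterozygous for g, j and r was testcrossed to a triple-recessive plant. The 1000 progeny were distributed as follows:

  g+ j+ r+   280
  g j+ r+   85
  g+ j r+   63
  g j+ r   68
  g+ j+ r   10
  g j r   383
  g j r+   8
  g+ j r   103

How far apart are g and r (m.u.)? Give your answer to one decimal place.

20.6 m.u.

The two most frequent reciprocal classes, g+ j+ r+ and g j r, are the parental types, so the F1 was g+ j+ r+ / g j r.
The two rarest classes, g+ j+ r and g j r+, are the double crossovers. Comparing them with the parentals, only the r allele has switched, so r is the middle locus and the order is g – r – j.
Crossovers in the g–r interval produce the single-crossover classes g j+ r+ and g+ j r (85 + 103 = 188) plus the double crossovers (18).
RF(g–r) = (188 + 18) / 1000 = 206/1000 = 0.2060 → 20.6 m.u.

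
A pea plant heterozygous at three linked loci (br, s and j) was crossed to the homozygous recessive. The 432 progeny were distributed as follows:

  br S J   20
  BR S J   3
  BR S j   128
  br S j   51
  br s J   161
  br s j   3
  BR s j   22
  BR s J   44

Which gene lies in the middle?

The two most frequent reciprocal classes, br s J and BR S j, are the parental types, so the F1 was br s J / BR S j.
The two rarest classes, br s j and BR S J, are the double crossovers. Comparing them with the parentals, only the j allele has switched, so j is the middle locus and the order is br – j – s.

j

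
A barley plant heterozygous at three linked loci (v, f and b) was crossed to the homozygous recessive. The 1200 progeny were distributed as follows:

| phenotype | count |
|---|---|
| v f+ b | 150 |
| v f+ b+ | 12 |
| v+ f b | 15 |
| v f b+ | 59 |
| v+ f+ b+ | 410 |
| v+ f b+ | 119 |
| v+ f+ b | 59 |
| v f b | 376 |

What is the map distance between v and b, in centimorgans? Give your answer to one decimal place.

12.1 centimorgans

The two most frequent reciprocal classes, v+ f+ b+ and v f b, are the parental types, so the F1 was v+ f+ b+ / v f b.
The two rarest classes, v f+ b+ and v+ f b, are the double crossovers. Comparing them with the parentals, only the v allele has switched, so v is the middle locus and the order is f – v – b.
Crossovers in the v–b interval produce the single-crossover classes v+ f+ b and v f b+ (59 + 59 = 118) plus the double crossovers (27).
RF(v–b) = (118 + 27) / 1200 = 145/1200 = 0.1208 → 12.1 centimorgans.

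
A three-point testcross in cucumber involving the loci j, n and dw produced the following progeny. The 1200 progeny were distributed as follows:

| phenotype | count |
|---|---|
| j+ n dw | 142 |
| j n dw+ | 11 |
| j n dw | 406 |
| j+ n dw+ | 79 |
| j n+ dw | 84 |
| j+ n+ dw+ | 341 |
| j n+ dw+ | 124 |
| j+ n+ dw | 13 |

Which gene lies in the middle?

The two most frequent reciprocal classes, j+ n+ dw+ and j n dw, are the parental types, so the F1 was j+ n+ dw+ / j n dw.
The two rarest classes, j+ n+ dw and j n dw+, are the double crossovers. Comparing them with the parentals, only the dw allele has switched, so dw is the middle locus and the order is n – dw – j.

dw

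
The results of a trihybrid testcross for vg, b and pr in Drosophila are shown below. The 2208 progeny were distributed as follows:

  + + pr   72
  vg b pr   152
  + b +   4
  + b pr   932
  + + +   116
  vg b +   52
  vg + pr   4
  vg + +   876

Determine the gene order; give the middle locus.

The two most frequent reciprocal classes, vg + + and + b pr, are the parental types, so the F1 was vg + + / + b pr.
The two rarest classes, vg + pr and + b +, are the double crossovers. Comparing them with the parentals, only the pr allele has switched, so pr is the middle locus and the order is b – pr – vg.

pr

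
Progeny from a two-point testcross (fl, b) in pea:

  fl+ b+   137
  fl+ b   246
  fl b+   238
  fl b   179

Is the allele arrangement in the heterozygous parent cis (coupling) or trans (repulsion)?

The two most frequent classes are fl+ b (246) and fl b+ (238); these are the parental (non-recombinant) types.
So the F1 carried fl+ b on one chromosome and fl b+ on the other — the recessive alleles are on opposite chromosomes (trans / repulsion).

trans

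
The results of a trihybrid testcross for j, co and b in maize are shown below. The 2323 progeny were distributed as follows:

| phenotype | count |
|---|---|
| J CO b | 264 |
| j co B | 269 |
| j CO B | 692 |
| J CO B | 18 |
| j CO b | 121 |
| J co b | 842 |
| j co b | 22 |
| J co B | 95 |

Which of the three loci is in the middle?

j

The two most frequent reciprocal classes, J co b and j CO B, are the parental types, so the F1 was J co b / j CO B.
The two rarest classes, j co b and J CO B, are the double crossovers. Comparing them with the parentals, only the j allele has switched, so j is the middle locus and the order is co – j – b.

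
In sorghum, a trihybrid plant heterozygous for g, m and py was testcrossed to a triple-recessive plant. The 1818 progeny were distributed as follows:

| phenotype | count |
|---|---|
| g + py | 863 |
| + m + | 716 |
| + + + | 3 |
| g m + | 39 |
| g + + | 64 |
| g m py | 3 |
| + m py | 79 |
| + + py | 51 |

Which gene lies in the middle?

The two most frequent reciprocal classes, + m + and g + py, are the parental types, so the F1 was + m + / g + py.
The two rarest classes, + + + and g m py, are the double crossovers. Comparing them with the parentals, only the m allele has switched, so m is the middle locus and the order is g – m – py.

m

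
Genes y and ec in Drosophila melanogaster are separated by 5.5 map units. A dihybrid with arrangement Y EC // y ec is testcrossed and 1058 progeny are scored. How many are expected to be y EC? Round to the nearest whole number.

A map distance of 5.5 map units corresponds to a recombination frequency of 0.055.
The F1 is Y EC / y ec, so y EC is a recombinant gamete class with expected frequency r/2 = 0.055/2 = 0.0275.
Expected number = 0.0275 × 1058 = 29.09 ≈ 29.

29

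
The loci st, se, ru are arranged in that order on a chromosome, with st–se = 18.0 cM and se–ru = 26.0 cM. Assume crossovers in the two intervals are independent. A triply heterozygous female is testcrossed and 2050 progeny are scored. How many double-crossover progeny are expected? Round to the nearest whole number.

Map distances give recombination frequencies of 0.180 and 0.260 for the two intervals.
With no interference, expected double-crossover frequency = 0.180 × 0.260 = 0.04680.
Expected number = 0.04680 × 2050 = 95.94 ≈ 96.

96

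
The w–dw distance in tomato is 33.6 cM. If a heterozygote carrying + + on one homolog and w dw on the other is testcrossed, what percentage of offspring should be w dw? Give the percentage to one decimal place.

33.2%

A map distance of 33.6 cM corresponds to a recombination frequency of 0.336.
The F1 is + + / w dw, so w dw is a parental gamete class with expected frequency (1 − r)/2 = 0.664/2 = 0.3320.
That is 0.3320 = 33.2% of the progeny.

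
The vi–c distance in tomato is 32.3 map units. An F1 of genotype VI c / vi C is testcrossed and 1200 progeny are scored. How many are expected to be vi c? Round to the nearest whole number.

A map distance of 32.3 map units corresponds to a recombination frequency of 0.323.
The F1 is VI c / vi C, so vi c is a recombinant gamete class with expected frequency r/2 = 0.323/2 = 0.1615.
Expected number = 0.1615 × 1200 = 193.80 ≈ 194.

194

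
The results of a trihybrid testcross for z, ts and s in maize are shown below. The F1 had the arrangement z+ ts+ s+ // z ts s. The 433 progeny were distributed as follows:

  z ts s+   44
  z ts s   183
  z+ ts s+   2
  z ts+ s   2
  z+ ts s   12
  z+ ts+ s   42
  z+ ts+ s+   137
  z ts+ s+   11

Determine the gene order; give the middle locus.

ts

The two rarest classes, z+ ts s+ and z ts+ s, are the double crossovers. Comparing them with the parentals, only the ts allele has switched, so ts is the middle locus and the order is z – ts – s.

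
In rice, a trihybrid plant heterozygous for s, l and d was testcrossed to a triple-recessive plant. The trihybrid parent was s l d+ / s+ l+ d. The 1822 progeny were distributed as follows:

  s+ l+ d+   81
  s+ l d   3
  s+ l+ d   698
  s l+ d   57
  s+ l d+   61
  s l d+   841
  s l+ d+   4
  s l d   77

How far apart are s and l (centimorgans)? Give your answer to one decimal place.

The two rarest classes, s l+ d+ and s+ l d, are the double crossovers. Comparing them with the parentals, only the l allele has switched, so l is the middle locus and the order is d – l – s.
Crossovers in the l–s interval produce the single-crossover classes s+ l d+ and s l+ d (61 + 57 = 118) plus the double crossovers (7).
RF(l–s) = (118 + 7) / 1822 = 125/1822 = 0.0686 → 6.9 centimorgans.

6.9 centimorgans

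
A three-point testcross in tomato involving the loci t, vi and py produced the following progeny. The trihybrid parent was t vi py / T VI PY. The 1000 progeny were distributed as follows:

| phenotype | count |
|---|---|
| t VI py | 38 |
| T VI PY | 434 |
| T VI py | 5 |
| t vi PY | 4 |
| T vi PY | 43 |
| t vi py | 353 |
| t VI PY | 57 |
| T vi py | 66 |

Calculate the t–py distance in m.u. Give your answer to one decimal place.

13.2 m.u.

The two rarest classes, t vi PY and T VI py, are the double crossovers. Comparing them with the parentals, only the py allele has switched, so py is the middle locus and the order is t – py – vi.
Crossovers in the t–py interval produce the single-crossover classes T vi py and t VI PY (66 + 57 = 123) plus the double crossovers (9).
RF(t–py) = (123 + 9) / 1000 = 132/1000 = 0.1320 → 13.2 m.u.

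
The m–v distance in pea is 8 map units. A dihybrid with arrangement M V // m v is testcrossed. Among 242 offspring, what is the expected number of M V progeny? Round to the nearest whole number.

A map distance of 8 map units corresponds to a recombination frequency of 0.080.
The F1 is M V / m v, so M V is a parental gamete class with expected frequency (1 − r)/2 = 0.920/2 = 0.4600.
Expected number = 0.4600 × 242 = 111.32 ≈ 111.

111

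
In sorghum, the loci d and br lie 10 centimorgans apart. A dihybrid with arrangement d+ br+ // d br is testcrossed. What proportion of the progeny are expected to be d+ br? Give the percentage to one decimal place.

A map distance of 10 centimorgans corresponds to a recombination frequency of 0.100.
The F1 is d+ br+ / d br, so d+ br is a recombinant gamete class with expected frequency r/2 = 0.100/2 = 0.0500.
That is 0.0500 = 5.0% of the progeny.

5.0%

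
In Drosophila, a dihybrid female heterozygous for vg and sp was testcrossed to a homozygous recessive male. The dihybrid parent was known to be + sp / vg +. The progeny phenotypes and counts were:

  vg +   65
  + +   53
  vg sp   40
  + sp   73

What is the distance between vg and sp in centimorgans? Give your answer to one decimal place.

40.3 centimorgans

The recombinant classes are + + and vg sp: 53 + 40 = 93.
Recombination frequency = 93/231 = 0.4026 ≈ 40.3%, i.e. 40.3 centimorgans.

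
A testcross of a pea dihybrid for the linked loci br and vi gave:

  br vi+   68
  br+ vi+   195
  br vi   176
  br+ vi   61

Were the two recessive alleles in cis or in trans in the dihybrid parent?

The two most frequent classes are br+ vi+ (195) and br vi (176); these are the parental (non-recombinant) types.
So the F1 carried br+ vi+ on one chromosome and br vi on the other — the recessive alleles are on the same chromosome (cis / coupling).

cis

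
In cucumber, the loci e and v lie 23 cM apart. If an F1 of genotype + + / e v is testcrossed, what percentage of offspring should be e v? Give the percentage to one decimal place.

A map distance of 23 cM corresponds to a recombination frequency of 0.230.
The F1 is + + / e v, so e v is a parental gamete class with expected frequency (1 − r)/2 = 0.770/2 = 0.3850.
That is 0.3850 = 38.5% of the progeny.

38.5%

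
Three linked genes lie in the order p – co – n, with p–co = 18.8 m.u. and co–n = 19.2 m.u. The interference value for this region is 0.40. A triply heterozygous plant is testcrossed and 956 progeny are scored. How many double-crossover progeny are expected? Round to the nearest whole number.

Map distances give recombination frequencies of 0.188 and 0.192 for the two intervals.
With interference 0.40 (so coincidence = 0.60), expected double-crossover frequency = 0.188 × 0.192 × 0.60 = 0.02166.
Expected number = 0.02166 × 956 = 20.70 ≈ 21.

21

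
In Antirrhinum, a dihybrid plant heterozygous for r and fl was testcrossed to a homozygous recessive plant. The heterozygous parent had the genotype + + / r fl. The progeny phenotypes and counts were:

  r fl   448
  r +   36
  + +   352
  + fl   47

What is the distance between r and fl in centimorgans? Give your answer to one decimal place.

9.4 centimorgans

The recombinant classes are + fl and r +: 47 + 36 = 83.
Recombination frequency = 83/883 = 0.0940 ≈ 9.4%, i.e. 9.4 centimorgans.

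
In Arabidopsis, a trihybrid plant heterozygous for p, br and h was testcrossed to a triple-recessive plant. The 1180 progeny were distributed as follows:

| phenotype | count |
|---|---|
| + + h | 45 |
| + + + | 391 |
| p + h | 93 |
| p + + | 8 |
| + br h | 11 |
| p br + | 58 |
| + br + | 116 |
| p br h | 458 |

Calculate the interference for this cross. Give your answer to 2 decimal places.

The two most frequent reciprocal classes, + + + and p br h, are the parental types, so the F1 was + + + / p br h.
The two rarest classes, p + + and + br h, are the double crossovers. Comparing them with the parentals, only the p allele has switched, so p is the middle locus and the order is br – p – h.
br–p: (209 + 19)/1180 = 0.1932; p–h: (103 + 19)/1180 = 0.1034.
Expected DCO frequency = 0.1932 × 0.1034 ≈ 0.01998; observed = 19/1180 ≈ 0.01610.
Coefficient of coincidence = 0.01610/0.01998 ≈ 0.81; interference = 1 − 0.81 = 0.19.

0.19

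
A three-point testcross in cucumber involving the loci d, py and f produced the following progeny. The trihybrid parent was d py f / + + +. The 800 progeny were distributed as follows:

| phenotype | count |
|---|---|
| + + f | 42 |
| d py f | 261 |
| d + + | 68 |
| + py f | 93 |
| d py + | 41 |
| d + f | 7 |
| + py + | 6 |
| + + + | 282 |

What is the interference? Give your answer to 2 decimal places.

The two rarest classes, d + f and + py +, are the double crossovers. Comparing them with the parentals, only the py allele has switched, so py is the middle locus and the order is d – py – f.
d–py: (161 + 13)/800 = 0.2175; py–f: (83 + 13)/800 = 0.1200.
Expected DCO frequency = 0.2175 × 0.1200 ≈ 0.02610; observed = 13/800 ≈ 0.01625.
Coefficient of coincidence = 0.01625/0.02610 ≈ 0.62; interference = 1 − 0.62 = 0.38.

0.38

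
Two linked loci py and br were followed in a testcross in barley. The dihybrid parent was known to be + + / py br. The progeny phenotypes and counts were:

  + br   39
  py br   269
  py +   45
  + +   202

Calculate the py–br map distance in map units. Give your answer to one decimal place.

15.1 map units

The recombinant classes are + br and py +: 39 + 45 = 84.
Recombination frequency = 84/555 = 0.1514 ≈ 15.1%, i.e. 15.1 map units.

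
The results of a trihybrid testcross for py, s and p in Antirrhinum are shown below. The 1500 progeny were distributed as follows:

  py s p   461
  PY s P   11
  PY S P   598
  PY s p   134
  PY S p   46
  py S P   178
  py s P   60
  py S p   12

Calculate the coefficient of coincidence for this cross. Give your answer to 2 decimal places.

0.80

The two most frequent reciprocal classes, py s p and PY S P, are the parental types, so the F1 was py s p / PY S P.
The two rarest classes, py S p and PY s P, are the double crossovers. Comparing them with the parentals, only the s allele has switched, so s is the middle locus and the order is p – s – py.
p–s: (106 + 23)/1500 = 0.0860; s–py: (312 + 23)/1500 = 0.2233.
Expected DCO frequency = 0.0860 × 0.2233 ≈ 0.01920; observed = 23/1500 ≈ 0.01533.
Coefficient of coincidence = 0.01533/0.01920 ≈ 0.80.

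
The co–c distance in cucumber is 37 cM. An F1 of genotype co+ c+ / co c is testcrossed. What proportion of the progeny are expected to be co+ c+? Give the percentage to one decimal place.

31.5%

A map distance of 37 cM corresponds to a recombination frequency of 0.370.
The F1 is co+ c+ / co c, so co+ c+ is a parental gamete class with expected frequency (1 − r)/2 = 0.630/2 = 0.3150.
That is 0.3150 = 31.5% of the progeny.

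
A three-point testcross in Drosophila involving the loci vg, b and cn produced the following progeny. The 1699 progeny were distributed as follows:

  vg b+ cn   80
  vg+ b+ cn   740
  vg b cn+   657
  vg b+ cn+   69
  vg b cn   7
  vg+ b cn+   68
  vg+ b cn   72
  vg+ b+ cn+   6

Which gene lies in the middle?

cn

The two most frequent reciprocal classes, vg b cn+ and vg+ b+ cn, are the parental types, so the F1 was vg b cn+ / vg+ b+ cn.
The two rarest classes, vg b cn and vg+ b+ cn+, are the double crossovers. Comparing them with the parentals, only the cn allele has switched, so cn is the middle locus and the order is vg – cn – b.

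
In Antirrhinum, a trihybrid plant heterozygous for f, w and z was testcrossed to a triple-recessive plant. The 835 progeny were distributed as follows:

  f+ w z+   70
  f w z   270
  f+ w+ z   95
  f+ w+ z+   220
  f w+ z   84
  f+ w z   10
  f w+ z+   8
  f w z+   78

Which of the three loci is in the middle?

The two most frequent reciprocal classes, f w z and f+ w+ z+, are the parental types, so the F1 was f w z / f+ w+ z+.
The two rarest classes, f+ w z and f w+ z+, are the double crossovers. Comparing them with the parentals, only the f allele has switched, so f is the middle locus and the order is z – f – w.

f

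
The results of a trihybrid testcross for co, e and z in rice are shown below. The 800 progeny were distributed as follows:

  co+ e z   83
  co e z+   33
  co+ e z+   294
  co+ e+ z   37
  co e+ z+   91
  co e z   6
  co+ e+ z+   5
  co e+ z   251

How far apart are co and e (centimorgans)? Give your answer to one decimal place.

10.1 centimorgans

The two most frequent reciprocal classes, co+ e z+ and co e+ z, are the parental types, so the F1 was co+ e z+ / co e+ z.
The two rarest classes, co+ e+ z+ and co e z, are the double crossovers. Comparing them with the parentals, only the e allele has switched, so e is the middle locus and the order is co – e – z.
Crossovers in the co–e interval produce the single-crossover classes co e z+ and co+ e+ z (33 + 37 = 70) plus the double crossovers (11).
RF(co–e) = (70 + 11) / 800 = 81/800 = 0.1013 → 10.1 centimorgans.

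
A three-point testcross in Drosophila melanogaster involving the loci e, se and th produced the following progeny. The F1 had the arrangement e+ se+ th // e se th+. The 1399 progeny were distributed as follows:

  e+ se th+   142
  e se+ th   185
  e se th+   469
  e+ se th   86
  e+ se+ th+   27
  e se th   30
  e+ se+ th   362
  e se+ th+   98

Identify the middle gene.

th

The two rarest classes, e+ se+ th+ and e se th, are the double crossovers. Comparing them with the parentals, only the th allele has switched, so th is the middle locus and the order is se – th – e.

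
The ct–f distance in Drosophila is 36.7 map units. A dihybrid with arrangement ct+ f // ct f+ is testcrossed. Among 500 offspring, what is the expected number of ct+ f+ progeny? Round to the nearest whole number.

A map distance of 36.7 map units corresponds to a recombination frequency of 0.367.
The F1 is ct+ f / ct f+, so ct+ f+ is a recombinant gamete class with expected frequency r/2 = 0.367/2 = 0.1835.
Expected number = 0.1835 × 500 = 91.75 ≈ 92.

92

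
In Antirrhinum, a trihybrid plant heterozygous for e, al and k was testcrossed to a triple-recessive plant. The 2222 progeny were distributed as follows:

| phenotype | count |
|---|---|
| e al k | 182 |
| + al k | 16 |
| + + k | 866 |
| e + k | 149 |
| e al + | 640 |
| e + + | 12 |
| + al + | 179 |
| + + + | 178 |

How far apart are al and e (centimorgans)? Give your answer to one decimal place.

The two most frequent reciprocal classes, + + k and e al +, are the parental types, so the F1 was + + k / e al +.
The two rarest classes, + al k and e + +, are the double crossovers. Comparing them with the parentals, only the al allele has switched, so al is the middle locus and the order is e – al – k.
Crossovers in the e–al interval produce the single-crossover classes e + k and + al + (149 + 179 = 328) plus the double crossovers (28).
RF(e–al) = (328 + 28) / 2222 = 356/2222 = 0.1602 → 16.0 centimorgans.

16.0 centimorgans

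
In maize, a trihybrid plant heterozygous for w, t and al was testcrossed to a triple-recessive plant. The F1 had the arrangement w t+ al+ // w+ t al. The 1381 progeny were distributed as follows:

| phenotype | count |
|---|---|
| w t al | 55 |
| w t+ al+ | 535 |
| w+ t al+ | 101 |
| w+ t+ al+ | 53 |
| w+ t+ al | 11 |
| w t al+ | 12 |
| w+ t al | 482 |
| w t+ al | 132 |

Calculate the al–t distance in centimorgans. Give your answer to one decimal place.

The two rarest classes, w t al+ and w+ t+ al, are the double crossovers. Comparing them with the parentals, only the t allele has switched, so t is the middle locus and the order is al – t – w.
Crossovers in the al–t interval produce the single-crossover classes w t+ al and w+ t al+ (132 + 101 = 233) plus the double crossovers (23).
RF(al–t) = (233 + 23) / 1381 = 256/1381 = 0.1854 → 18.5 centimorgans.

18.5 centimorgans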